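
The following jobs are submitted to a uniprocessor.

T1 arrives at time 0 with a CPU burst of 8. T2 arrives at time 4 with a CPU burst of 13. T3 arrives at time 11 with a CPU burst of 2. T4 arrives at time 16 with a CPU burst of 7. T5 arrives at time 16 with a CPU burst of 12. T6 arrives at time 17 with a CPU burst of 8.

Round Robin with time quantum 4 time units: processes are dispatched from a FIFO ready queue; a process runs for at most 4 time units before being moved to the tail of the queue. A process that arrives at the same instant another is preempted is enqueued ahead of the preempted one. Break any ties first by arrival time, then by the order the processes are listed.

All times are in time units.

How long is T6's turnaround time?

29

Schedule: | T1 0-4 | T2 4-8 | T1 8-12 | T2 12-16 | T3 16-18 | T4 18-22 | T5 22-26 | T2 26-30 | T6 30-34 | T4 34-37 | T5 37-41 | T2 41-42 | T6 42-46 | T5 46-50 |
Completion: T1=12  T2=42  T3=18  T4=37  T5=50  T6=46
Turnaround(T6) = completion − arrival = 46 − 17 = 29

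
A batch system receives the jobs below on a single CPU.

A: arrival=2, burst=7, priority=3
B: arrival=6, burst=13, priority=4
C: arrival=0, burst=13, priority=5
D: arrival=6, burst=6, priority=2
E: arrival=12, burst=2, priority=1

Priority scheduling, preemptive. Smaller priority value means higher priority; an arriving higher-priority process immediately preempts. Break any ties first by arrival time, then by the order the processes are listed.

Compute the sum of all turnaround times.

Gantt: | C 0-2 | A 2-6 | D 6-12 | E 12-14 | A 14-17 | B 17-30 | C 30-41 |
Completion: A=17  B=30  C=41  D=12  E=14
Turnaround = completion − arrival: A=15, B=24, C=41, D=6, E=2
Total turnaround = 15 + 24 + 41 + 6 + 2 = 88

88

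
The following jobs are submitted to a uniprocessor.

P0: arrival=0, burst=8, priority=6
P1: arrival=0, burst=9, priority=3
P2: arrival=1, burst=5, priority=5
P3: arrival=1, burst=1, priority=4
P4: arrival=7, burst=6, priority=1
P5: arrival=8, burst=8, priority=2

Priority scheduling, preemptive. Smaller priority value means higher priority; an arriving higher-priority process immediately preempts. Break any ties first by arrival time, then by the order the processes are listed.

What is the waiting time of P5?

Timeline: | P1 0-7 | P4 7-13 | P5 13-21 | P1 21-23 | P3 23-24 | P2 24-29 | P0 29-37 |
Completion: P0=37  P1=23  P2=29  P3=24  P4=13  P5=21
Turnaround (C−A): P0=37  P1=23  P2=28  P3=23  P4=6  P5=13
Waiting(P5) = turnaround − burst = 13 − 8 = 5

5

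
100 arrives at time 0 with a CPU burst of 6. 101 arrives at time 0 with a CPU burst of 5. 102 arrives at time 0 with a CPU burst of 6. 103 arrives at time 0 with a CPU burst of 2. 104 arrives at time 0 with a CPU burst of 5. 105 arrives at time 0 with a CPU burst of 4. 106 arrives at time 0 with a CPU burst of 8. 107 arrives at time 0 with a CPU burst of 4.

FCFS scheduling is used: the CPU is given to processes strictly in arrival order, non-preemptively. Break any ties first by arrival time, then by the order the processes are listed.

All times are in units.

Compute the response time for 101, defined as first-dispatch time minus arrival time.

Timeline: | 100 0-6 | 101 6-11 | 102 11-17 | 103 17-19 | 104 19-24 | 105 24-28 | 106 28-36 | 107 36-40 |
Completion: 100=6  101=11  102=17  103=19  104=24  105=28  106=36  107=40
Response(101) = first start − arrival = 6 − 0 = 6

6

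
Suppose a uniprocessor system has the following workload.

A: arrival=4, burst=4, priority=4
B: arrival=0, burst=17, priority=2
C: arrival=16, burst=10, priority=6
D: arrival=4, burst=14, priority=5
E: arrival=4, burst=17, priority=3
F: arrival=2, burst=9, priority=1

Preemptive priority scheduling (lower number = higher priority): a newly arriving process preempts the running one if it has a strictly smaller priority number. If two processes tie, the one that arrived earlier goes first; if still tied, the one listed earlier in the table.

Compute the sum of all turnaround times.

229

Gantt: | B 0-2 | F 2-11 | B 11-26 | E 26-43 | A 43-47 | D 47-61 | C 61-71 |
Completion: A=47  B=26  C=71  D=61  E=43  F=11
Turnaround (C−A): A=43  B=26  C=55  D=57  E=39  F=9
Turnaround = completion − arrival: A=43, B=26, C=55, D=57, E=39, F=9
Total turnaround = 43 + 26 + 55 + 57 + 39 + 9 = 229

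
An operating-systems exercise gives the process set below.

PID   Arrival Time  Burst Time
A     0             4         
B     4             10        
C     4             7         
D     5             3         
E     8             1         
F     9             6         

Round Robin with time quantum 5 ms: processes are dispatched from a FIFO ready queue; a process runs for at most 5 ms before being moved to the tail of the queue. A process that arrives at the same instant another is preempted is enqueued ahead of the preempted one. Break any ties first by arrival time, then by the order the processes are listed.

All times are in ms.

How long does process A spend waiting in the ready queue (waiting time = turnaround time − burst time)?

Gantt: | A 0-4 | B 4-9 | C 9-14 | D 14-17 | E 17-18 | F 18-23 | B 23-28 | C 28-30 | F 30-31 |
Completion: A=4  B=28  C=30  D=17  E=18  F=31
Waiting(A) = turnaround − burst = 4 − 4 = 0

0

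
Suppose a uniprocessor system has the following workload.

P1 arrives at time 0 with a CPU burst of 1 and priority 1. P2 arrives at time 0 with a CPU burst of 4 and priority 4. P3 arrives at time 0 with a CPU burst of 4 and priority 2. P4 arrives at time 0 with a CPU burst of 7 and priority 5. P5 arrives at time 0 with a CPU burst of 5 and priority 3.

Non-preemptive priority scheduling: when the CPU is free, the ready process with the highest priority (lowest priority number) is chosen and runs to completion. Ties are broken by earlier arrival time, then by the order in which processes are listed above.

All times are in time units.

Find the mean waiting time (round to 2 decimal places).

Schedule: | P1 0-1 | P3 1-5 | P5 5-10 | P2 10-14 | P4 14-21 |
Completion: P1=1  P2=14  P3=5  P4=21  P5=10
Turnaround (C−A): P1=1  P2=14  P3=5  P4=21  P5=10
Waiting times: P1=0, P2=10, P3=1, P4=14, P5=5
Average waiting = (0+10+1+14+5) / 5 = 30/5 = 6.00

6.00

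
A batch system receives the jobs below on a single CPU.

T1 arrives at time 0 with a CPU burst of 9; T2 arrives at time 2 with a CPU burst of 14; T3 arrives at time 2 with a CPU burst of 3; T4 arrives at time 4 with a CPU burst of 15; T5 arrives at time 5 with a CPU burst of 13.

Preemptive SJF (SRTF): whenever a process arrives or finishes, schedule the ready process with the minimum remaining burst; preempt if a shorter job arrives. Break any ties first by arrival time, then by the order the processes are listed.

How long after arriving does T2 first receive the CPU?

23

Gantt: | T1 0-2 | T3 2-5 | T1 5-12 | T5 12-25 | T2 25-39 | T4 39-54 |
Completion: T1=12  T2=39  T3=5  T4=54  T5=25
Turnaround (C−A): T1=12  T2=37  T3=3  T4=50  T5=20
Response(T2) = first start − arrival = 25 − 2 = 23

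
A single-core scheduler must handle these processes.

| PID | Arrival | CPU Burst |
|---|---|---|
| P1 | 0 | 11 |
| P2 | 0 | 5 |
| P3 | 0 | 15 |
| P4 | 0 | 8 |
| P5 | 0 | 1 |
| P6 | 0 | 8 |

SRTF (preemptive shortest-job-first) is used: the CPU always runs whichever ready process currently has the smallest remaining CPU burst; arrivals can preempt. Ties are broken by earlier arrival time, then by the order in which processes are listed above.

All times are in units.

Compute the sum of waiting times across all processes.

Timeline: | P5 0-1 | P2 1-6 | P4 6-14 | P6 14-22 | P1 22-33 | P3 33-48 |
Completion: P1=33  P2=6  P3=48  P4=14  P5=1  P6=22
Waiting = turnaround − burst: P1=22, P2=1, P3=33, P4=6, P5=0, P6=14
Total waiting = 22 + 1 + 33 + 6 + 0 + 14 = 76

76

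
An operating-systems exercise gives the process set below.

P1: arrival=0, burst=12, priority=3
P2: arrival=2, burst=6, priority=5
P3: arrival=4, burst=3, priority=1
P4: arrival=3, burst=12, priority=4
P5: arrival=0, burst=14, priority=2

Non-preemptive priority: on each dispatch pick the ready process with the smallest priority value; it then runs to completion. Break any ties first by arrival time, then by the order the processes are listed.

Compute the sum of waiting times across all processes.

Timeline: | P5 0-14 | P3 14-17 | P1 17-29 | P4 29-41 | P2 41-47 |
Completion: P1=29  P2=47  P3=17  P4=41  P5=14
Turnaround (C−A): P1=29  P2=45  P3=13  P4=38  P5=14
Waiting = turnaround − burst: P1=17, P2=39, P3=10, P4=26, P5=0
Total waiting = 17 + 39 + 10 + 26 + 0 = 92

92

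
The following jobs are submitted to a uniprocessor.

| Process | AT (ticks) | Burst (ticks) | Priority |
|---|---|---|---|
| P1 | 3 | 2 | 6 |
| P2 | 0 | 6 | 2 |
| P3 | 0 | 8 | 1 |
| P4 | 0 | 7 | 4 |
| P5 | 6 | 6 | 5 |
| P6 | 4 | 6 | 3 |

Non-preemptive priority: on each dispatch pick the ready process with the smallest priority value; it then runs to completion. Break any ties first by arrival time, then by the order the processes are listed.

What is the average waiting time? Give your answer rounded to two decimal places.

Gantt: | P3 0-8 | P2 8-14 | P6 14-20 | P4 20-27 | P5 27-33 | P1 33-35 |
Completion: P1=35  P2=14  P3=8  P4=27  P5=33  P6=20
Turnaround (C−A): P1=32  P2=14  P3=8  P4=27  P5=27  P6=16
Waiting times: P1=30, P2=8, P3=0, P4=20, P5=21, P6=10
Average waiting = (30+8+0+20+21+10) / 6 = 89/6 = 14.83

14.83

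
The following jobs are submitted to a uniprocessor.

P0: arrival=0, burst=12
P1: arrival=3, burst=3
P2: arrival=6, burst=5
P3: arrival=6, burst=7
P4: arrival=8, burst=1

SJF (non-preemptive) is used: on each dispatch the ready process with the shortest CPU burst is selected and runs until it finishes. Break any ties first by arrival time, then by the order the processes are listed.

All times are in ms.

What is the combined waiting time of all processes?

Timeline: | P0 0-12 | P4 12-13 | P1 13-16 | P2 16-21 | P3 21-28 |
Completion: P0=12  P1=16  P2=21  P3=28  P4=13
Waiting = turnaround − burst: P0=0, P1=10, P2=10, P3=15, P4=4
Total waiting = 0 + 10 + 10 + 15 + 4 = 39

39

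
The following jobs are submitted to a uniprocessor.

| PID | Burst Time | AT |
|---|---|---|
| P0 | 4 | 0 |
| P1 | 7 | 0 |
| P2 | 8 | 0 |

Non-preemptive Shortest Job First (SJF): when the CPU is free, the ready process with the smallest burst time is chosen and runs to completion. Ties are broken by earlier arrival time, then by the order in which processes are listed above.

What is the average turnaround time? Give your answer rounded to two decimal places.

11.33

Gantt: | P0 0-4 | P1 4-11 | P2 11-19 |
Completion: P0=4  P1=11  P2=19
Turnaround (C−A): P0=4  P1=11  P2=19
Turnaround times: P0=4, P1=11, P2=19
Average turnaround = (4+11+19) / 3 = 34/3 = 11.33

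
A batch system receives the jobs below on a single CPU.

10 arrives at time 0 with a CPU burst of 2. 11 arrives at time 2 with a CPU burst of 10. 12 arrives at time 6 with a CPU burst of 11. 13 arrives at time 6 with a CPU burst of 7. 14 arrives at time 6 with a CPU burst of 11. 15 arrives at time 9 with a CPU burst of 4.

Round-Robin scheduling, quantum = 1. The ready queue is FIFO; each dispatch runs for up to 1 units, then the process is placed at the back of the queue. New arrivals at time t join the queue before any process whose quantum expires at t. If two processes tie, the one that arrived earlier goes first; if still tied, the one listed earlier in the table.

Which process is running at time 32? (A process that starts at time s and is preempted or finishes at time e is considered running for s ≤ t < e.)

Schedule: | 10 0-2 | 11 2-6 | 12 6-7 | 13 7-8 | 14 8-9 | 11 9-10 | 12 10-11 | 13 11-12 | 15 12-13 | 14 13-14 | 11 14-15 | 12 15-16 | 13 16-17 | 15 17-18 | 14 18-19 | 11 19-20 | 12 20-21 | 13 21-22 | 15 22-23 | 14 23-24 | 11 24-25 | 12 25-26 | 13 26-27 | 15 27-28 | 14 28-29 | 11 29-30 | 12 30-31 | 13 31-32 | 14 32-33 | 11 33-34 | 12 34-35 | 13 35-36 | 14 36-37 | 12 37-38 | 14 38-39 | 12 39-40 | 14 40-41 | 12 41-42 | 14 42-43 | 12 43-44 | 14 44-45 |
Completion: 10=2  11=34  12=44  13=36  14=45  15=28
Turnaround (C−A): 10=2  11=32  12=38  13=30  14=39  15=19

14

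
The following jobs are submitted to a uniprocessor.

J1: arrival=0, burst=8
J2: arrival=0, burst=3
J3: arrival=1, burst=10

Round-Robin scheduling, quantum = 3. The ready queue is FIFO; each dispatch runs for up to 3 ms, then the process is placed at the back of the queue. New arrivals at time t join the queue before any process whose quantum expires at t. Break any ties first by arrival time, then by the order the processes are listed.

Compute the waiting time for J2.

3

Schedule: | J1 0-3 | J2 3-6 | J3 6-9 | J1 9-12 | J3 12-15 | J1 15-17 | J3 17-21 |
Completion: J1=17  J2=6  J3=21
Waiting(J2) = turnaround − burst = 6 − 3 = 3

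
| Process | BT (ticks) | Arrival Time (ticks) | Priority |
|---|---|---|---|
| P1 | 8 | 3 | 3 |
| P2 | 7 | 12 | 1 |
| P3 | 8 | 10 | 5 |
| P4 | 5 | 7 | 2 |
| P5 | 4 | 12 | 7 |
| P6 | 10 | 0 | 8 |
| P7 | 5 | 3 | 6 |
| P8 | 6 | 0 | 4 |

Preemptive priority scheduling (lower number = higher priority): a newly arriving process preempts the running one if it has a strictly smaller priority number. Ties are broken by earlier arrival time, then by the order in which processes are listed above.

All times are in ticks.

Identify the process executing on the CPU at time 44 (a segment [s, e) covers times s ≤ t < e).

P6

Schedule: | P8 0-3 | P1 3-7 | P4 7-12 | P2 12-19 | P1 19-23 | P8 23-26 | P3 26-34 | P7 34-39 | P5 39-43 | P6 43-53 |
Completion: P1=23  P2=19  P3=34  P4=12  P5=43  P6=53  P7=39  P8=26
Turnaround (C−A): P1=20  P2=7  P3=24  P4=5  P5=31  P6=53  P7=36  P8=26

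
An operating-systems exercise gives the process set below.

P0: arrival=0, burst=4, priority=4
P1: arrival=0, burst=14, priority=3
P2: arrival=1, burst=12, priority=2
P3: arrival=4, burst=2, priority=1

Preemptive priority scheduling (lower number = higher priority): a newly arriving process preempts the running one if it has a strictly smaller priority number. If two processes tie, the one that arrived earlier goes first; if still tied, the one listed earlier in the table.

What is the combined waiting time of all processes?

44

Gantt: | P1 0-1 | P2 1-4 | P3 4-6 | P2 6-15 | P1 15-28 | P0 28-32 |
Completion: P0=32  P1=28  P2=15  P3=6
Turnaround (C−A): P0=32  P1=28  P2=14  P3=2
Waiting = turnaround − burst: P0=28, P1=14, P2=2, P3=0
Total waiting = 28 + 14 + 2 + 0 = 44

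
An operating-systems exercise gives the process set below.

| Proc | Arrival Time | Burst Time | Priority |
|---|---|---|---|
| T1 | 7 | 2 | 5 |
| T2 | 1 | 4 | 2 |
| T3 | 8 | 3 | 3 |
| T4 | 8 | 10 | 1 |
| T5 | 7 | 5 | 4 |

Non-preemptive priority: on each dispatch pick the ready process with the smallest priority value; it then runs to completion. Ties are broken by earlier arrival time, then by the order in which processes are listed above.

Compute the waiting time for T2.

0

Schedule: | idle 0-1 | T2 1-5 | idle 5-7 | T5 7-12 | T4 12-22 | T3 22-25 | T1 25-27 |
Completion: T1=27  T2=5  T3=25  T4=22  T5=12
Turnaround (C−A): T1=20  T2=4  T3=17  T4=14  T5=5
Waiting(T2) = turnaround − burst = 4 − 4 = 0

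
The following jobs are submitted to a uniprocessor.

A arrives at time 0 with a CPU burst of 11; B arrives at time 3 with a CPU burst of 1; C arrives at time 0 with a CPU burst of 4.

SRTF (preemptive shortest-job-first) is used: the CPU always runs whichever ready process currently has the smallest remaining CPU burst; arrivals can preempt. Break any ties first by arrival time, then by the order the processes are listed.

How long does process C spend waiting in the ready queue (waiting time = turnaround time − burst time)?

Gantt: | C 0-4 | B 4-5 | A 5-16 |
Completion: A=16  B=5  C=4
Turnaround (C−A): A=16  B=2  C=4
Waiting(C) = turnaround − burst = 4 − 4 = 0

0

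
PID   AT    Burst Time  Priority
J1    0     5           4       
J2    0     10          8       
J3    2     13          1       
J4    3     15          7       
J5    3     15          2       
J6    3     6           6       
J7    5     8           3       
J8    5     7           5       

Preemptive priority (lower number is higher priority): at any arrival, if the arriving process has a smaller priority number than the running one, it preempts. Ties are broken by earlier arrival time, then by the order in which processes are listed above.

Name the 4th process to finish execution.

J1

Gantt: | J1 0-2 | J3 2-15 | J5 15-30 | J7 30-38 | J1 38-41 | J8 41-48 | J6 48-54 | J4 54-69 | J2 69-79 |
Completion: J1=41  J2=79  J3=15  J4=69  J5=30  J6=54  J7=38  J8=48
Turnaround (C−A): J1=41  J2=79  J3=13  J4=66  J5=27  J6=51  J7=33  J8=43
Finish order: J3 → J5 → J7 → J1 → J8 → J6 → J4 → J2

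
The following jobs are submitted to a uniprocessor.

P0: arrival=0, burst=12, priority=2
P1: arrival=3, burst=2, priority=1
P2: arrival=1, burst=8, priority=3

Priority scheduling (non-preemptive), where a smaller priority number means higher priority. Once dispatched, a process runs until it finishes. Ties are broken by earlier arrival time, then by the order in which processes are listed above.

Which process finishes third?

Timeline: | P0 0-12 | P1 12-14 | P2 14-22 |
Completion: P0=12  P1=14  P2=22
Turnaround (C−A): P0=12  P1=11  P2=21
Finish order: P0 → P1 → P2

P2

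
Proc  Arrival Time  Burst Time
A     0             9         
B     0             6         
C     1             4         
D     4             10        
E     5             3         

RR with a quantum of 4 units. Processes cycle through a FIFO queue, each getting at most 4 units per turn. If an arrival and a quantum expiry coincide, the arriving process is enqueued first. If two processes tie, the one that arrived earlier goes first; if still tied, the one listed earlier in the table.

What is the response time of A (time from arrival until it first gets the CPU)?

Timeline: | A 0-4 | B 4-8 | C 8-12 | D 12-16 | A 16-20 | E 20-23 | B 23-25 | D 25-29 | A 29-30 | D 30-32 |
Completion: A=30  B=25  C=12  D=32  E=23
Turnaround (C−A): A=30  B=25  C=11  D=28  E=18
Response(A) = first start − arrival = 0 − 0 = 0

0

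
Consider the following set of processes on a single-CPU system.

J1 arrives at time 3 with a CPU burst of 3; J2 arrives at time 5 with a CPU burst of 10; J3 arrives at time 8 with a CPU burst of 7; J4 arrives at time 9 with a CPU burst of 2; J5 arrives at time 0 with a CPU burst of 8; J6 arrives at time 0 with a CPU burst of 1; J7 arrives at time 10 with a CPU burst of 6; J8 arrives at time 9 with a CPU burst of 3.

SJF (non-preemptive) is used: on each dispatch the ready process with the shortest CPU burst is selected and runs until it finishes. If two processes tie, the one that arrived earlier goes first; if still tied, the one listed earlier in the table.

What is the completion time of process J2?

Timeline: | J6 0-1 | J5 1-9 | J4 9-11 | J1 11-14 | J8 14-17 | J7 17-23 | J3 23-30 | J2 30-40 |
Completion: J1=14  J2=40  J3=30  J4=11  J5=9  J6=1  J7=23  J8=17
Turnaround (C−A): J1=11  J2=35  J3=22  J4=2  J5=9  J6=1  J7=13  J8=8

40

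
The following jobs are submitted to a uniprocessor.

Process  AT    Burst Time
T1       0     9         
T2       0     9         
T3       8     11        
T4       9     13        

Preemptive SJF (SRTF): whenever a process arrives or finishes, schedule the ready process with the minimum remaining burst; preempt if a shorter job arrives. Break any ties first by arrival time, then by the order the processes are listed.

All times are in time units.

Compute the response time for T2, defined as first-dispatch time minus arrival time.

Schedule: | T1 0-9 | T2 9-18 | T3 18-29 | T4 29-42 |
Completion: T1=9  T2=18  T3=29  T4=42
Response(T2) = first start − arrival = 9 − 0 = 9

9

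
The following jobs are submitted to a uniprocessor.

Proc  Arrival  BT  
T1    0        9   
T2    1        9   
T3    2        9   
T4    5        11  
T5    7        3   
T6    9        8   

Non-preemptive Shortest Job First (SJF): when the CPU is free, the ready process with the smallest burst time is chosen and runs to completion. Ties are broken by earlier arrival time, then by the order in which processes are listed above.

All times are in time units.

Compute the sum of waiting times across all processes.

Gantt: | T1 0-9 | T5 9-12 | T6 12-20 | T2 20-29 | T3 29-38 | T4 38-49 |
Completion: T1=9  T2=29  T3=38  T4=49  T5=12  T6=20
Turnaround (C−A): T1=9  T2=28  T3=36  T4=44  T5=5  T6=11
Waiting = turnaround − burst: T1=0, T2=19, T3=27, T4=33, T5=2, T6=3
Total waiting = 0 + 19 + 27 + 33 + 2 + 3 = 84

84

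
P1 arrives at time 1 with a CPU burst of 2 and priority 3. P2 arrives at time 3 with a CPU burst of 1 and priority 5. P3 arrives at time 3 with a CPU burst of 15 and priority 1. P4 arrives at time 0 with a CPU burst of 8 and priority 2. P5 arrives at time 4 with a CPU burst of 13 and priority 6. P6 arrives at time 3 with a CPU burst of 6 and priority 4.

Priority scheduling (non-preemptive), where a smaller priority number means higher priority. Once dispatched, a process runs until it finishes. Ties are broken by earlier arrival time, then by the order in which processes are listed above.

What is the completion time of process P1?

Timeline: | P4 0-8 | P3 8-23 | P1 23-25 | P6 25-31 | P2 31-32 | P5 32-45 |
Completion: P1=25  P2=32  P3=23  P4=8  P5=45  P6=31
Turnaround (C−A): P1=24  P2=29  P3=20  P4=8  P5=41  P6=28

25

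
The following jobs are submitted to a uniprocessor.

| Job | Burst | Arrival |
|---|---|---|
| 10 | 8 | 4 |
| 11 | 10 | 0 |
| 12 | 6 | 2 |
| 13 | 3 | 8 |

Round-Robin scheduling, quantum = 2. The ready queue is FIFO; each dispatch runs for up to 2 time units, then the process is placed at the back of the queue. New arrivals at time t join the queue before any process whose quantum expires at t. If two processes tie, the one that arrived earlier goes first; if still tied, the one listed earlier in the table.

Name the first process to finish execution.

Gantt: | 11 0-2 | 12 2-4 | 11 4-6 | 10 6-8 | 12 8-10 | 11 10-12 | 13 12-14 | 10 14-16 | 12 16-18 | 11 18-20 | 13 20-21 | 10 21-23 | 11 23-25 | 10 25-27 |
Completion: 10=27  11=25  12=18  13=21
Turnaround (C−A): 10=23  11=25  12=16  13=13
Finish order: 12 → 13 → 11 → 10

12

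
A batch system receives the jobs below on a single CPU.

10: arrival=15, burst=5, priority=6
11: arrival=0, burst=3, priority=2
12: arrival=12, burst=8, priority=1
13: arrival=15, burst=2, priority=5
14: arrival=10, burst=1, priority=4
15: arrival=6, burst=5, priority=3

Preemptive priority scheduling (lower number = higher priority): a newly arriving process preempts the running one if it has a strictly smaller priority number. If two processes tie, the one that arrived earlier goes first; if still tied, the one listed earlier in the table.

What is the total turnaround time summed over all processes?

37

Timeline: | 11 0-3 | idle 3-6 | 15 6-11 | 14 11-12 | 12 12-20 | 13 20-22 | 10 22-27 |
Completion: 10=27  11=3  12=20  13=22  14=12  15=11
Turnaround (C−A): 10=12  11=3  12=8  13=7  14=2  15=5
Turnaround = completion − arrival: 10=12, 11=3, 12=8, 13=7, 14=2, 15=5
Total turnaround = 12 + 3 + 8 + 7 + 2 + 5 = 37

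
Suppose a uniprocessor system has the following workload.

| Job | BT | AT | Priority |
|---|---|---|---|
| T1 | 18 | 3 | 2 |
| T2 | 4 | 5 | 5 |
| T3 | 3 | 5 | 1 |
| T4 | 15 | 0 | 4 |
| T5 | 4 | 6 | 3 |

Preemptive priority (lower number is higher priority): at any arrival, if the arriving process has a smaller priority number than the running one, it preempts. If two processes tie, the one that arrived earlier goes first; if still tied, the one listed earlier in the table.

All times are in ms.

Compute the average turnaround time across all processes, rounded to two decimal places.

25.00

Schedule: | T4 0-3 | T1 3-5 | T3 5-8 | T1 8-24 | T5 24-28 | T4 28-40 | T2 40-44 |
Completion: T1=24  T2=44  T3=8  T4=40  T5=28
Turnaround (C−A): T1=21  T2=39  T3=3  T4=40  T5=22
Turnaround times: T1=21, T2=39, T3=3, T4=40, T5=22
Average turnaround = (21+39+3+40+22) / 5 = 125/5 = 25.00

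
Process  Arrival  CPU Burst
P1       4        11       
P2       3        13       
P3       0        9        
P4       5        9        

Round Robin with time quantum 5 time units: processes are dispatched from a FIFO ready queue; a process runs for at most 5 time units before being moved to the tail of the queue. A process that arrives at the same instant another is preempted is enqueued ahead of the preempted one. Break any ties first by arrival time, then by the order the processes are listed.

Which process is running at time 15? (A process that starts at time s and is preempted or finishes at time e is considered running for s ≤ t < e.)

Gantt: | P3 0-5 | P2 5-10 | P1 10-15 | P4 15-20 | P3 20-24 | P2 24-29 | P1 29-34 | P4 34-38 | P2 38-41 | P1 41-42 |
Completion: P1=42  P2=41  P3=24  P4=38

P4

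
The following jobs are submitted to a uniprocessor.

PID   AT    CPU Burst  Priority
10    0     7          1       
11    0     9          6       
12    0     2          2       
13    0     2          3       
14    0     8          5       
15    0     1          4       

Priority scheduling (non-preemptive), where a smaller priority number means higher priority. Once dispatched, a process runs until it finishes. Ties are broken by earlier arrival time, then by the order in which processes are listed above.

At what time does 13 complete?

11

Gantt: | 10 0-7 | 12 7-9 | 13 9-11 | 15 11-12 | 14 12-20 | 11 20-29 |
Completion: 10=7  11=29  12=9  13=11  14=20  15=12
Turnaround (C−A): 10=7  11=29  12=9  13=11  14=20  15=12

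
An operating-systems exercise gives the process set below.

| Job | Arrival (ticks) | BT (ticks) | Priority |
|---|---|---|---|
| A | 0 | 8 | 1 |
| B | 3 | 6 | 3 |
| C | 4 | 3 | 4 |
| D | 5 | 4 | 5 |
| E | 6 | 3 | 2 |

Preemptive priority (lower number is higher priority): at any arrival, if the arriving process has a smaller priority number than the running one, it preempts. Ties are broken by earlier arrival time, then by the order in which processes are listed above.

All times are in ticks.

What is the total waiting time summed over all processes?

38

Schedule: | A 0-8 | E 8-11 | B 11-17 | C 17-20 | D 20-24 |
Completion: A=8  B=17  C=20  D=24  E=11
Turnaround (C−A): A=8  B=14  C=16  D=19  E=5
Waiting = turnaround − burst: A=0, B=8, C=13, D=15, E=2
Total waiting = 0 + 8 + 13 + 15 + 2 = 38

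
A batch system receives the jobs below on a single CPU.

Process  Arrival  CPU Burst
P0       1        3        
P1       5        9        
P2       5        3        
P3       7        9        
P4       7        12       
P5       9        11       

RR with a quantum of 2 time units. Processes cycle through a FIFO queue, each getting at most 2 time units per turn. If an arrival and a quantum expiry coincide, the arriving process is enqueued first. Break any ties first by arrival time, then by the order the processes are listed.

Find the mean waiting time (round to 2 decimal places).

19.83

Gantt: | idle 0-1 | P0 1-4 | idle 4-5 | P1 5-7 | P2 7-9 | P3 9-11 | P4 11-13 | P1 13-15 | P5 15-17 | P2 17-18 | P3 18-20 | P4 20-22 | P1 22-24 | P5 24-26 | P3 26-28 | P4 28-30 | P1 30-32 | P5 32-34 | P3 34-36 | P4 36-38 | P1 38-39 | P5 39-41 | P3 41-42 | P4 42-44 | P5 44-46 | P4 46-48 | P5 48-49 |
Completion: P0=4  P1=39  P2=18  P3=42  P4=48  P5=49
Turnaround (C−A): P0=3  P1=34  P2=13  P3=35  P4=41  P5=40
Waiting times: P0=0, P1=25, P2=10, P3=26, P4=29, P5=29
Average waiting = (0+25+10+26+29+29) / 6 = 119/6 = 19.83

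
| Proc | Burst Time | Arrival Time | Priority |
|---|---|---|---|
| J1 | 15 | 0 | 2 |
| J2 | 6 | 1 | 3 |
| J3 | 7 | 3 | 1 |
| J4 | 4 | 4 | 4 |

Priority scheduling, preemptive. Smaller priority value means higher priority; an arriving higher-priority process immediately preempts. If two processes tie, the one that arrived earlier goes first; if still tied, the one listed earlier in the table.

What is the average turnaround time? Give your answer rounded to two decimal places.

Schedule: | J1 0-3 | J3 3-10 | J1 10-22 | J2 22-28 | J4 28-32 |
Completion: J1=22  J2=28  J3=10  J4=32
Turnaround times: J1=22, J2=27, J3=7, J4=28
Average turnaround = (22+27+7+28) / 4 = 84/4 = 21.00

21.00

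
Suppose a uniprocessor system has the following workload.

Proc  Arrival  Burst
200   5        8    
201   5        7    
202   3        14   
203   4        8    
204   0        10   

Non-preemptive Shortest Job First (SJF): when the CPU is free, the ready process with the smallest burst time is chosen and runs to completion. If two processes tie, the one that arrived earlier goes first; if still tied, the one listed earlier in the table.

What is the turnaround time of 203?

21

Gantt: | 204 0-10 | 201 10-17 | 203 17-25 | 200 25-33 | 202 33-47 |
Completion: 200=33  201=17  202=47  203=25  204=10
Turnaround (C−A): 200=28  201=12  202=44  203=21  204=10
Turnaround(203) = completion − arrival = 25 − 4 = 21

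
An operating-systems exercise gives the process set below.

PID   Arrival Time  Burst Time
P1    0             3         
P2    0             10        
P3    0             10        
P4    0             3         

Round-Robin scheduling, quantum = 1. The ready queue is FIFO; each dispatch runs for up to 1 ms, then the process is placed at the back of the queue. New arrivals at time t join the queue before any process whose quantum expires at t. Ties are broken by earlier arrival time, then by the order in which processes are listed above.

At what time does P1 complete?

9

Gantt: | P1 0-1 | P2 1-2 | P3 2-3 | P4 3-4 | P1 4-5 | P2 5-6 | P3 6-7 | P4 7-8 | P1 8-9 | P2 9-10 | P3 10-11 | P4 11-12 | P2 12-13 | P3 13-14 | P2 14-15 | P3 15-16 | P2 16-17 | P3 17-18 | P2 18-19 | P3 19-20 | P2 20-21 | P3 21-22 | P2 22-23 | P3 23-24 | P2 24-25 | P3 25-26 |
Completion: P1=9  P2=25  P3=26  P4=12
Turnaround (C−A): P1=9  P2=25  P3=26  P4=12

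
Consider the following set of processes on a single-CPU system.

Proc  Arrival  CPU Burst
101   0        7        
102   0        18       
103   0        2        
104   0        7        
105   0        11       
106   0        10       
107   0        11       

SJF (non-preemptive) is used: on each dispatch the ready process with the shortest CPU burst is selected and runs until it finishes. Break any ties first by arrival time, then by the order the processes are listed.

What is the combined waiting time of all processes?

Gantt: | 103 0-2 | 101 2-9 | 104 9-16 | 106 16-26 | 105 26-37 | 107 37-48 | 102 48-66 |
Completion: 101=9  102=66  103=2  104=16  105=37  106=26  107=48
Turnaround (C−A): 101=9  102=66  103=2  104=16  105=37  106=26  107=48
Waiting = turnaround − burst: 101=2, 102=48, 103=0, 104=9, 105=26, 106=16, 107=37
Total waiting = 2 + 48 + 0 + 9 + 26 + 16 + 37 = 138

138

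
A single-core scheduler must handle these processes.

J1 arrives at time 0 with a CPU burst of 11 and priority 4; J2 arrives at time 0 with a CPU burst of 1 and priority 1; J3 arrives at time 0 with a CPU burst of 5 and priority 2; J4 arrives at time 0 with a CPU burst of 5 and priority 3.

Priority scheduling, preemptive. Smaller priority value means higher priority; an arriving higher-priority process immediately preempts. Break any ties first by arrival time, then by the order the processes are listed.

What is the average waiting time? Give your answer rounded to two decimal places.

4.50

Timeline: | J2 0-1 | J3 1-6 | J4 6-11 | J1 11-22 |
Completion: J1=22  J2=1  J3=6  J4=11
Turnaround (C−A): J1=22  J2=1  J3=6  J4=11
Waiting times: J1=11, J2=0, J3=1, J4=6
Average waiting = (11+0+1+6) / 4 = 18/4 = 4.50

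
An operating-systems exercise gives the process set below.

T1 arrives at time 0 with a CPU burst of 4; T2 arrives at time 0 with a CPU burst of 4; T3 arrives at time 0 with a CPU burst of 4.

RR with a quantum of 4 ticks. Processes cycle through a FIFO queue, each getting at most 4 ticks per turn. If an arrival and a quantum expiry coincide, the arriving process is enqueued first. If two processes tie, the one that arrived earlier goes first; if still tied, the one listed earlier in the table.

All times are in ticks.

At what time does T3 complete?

12

Schedule: | T1 0-4 | T2 4-8 | T3 8-12 |
Completion: T1=4  T2=8  T3=12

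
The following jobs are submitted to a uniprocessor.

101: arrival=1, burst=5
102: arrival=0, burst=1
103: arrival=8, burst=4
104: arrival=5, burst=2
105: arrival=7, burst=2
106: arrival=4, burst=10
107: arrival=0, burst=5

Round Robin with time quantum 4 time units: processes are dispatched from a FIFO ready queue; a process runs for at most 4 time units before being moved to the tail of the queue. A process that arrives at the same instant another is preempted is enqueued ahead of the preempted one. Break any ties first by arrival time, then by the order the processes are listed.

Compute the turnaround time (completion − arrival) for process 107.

Timeline: | 102 0-1 | 107 1-5 | 101 5-9 | 106 9-13 | 104 13-15 | 107 15-16 | 105 16-18 | 103 18-22 | 101 22-23 | 106 23-29 |
Completion: 101=23  102=1  103=22  104=15  105=18  106=29  107=16
Turnaround(107) = completion − arrival = 16 − 0 = 16

16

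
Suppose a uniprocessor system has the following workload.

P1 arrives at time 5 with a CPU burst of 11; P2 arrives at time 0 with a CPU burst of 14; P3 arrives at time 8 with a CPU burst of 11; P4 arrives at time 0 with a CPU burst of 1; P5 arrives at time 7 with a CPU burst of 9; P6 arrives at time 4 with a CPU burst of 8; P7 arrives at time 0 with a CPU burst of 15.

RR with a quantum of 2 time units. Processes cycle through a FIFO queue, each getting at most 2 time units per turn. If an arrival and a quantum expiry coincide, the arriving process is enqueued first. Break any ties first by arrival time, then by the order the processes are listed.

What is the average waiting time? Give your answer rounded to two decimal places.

Timeline: | P2 0-2 | P4 2-3 | P7 3-5 | P2 5-7 | P6 7-9 | P1 9-11 | P7 11-13 | P5 13-15 | P2 15-17 | P3 17-19 | P6 19-21 | P1 21-23 | P7 23-25 | P5 25-27 | P2 27-29 | P3 29-31 | P6 31-33 | P1 33-35 | P7 35-37 | P5 37-39 | P2 39-41 | P3 41-43 | P6 43-45 | P1 45-47 | P7 47-49 | P5 49-51 | P2 51-53 | P3 53-55 | P1 55-57 | P7 57-59 | P5 59-60 | P2 60-62 | P3 62-64 | P1 64-65 | P7 65-67 | P3 67-68 | P7 68-69 |
Completion: P1=65  P2=62  P3=68  P4=3  P5=60  P6=45  P7=69
Waiting times: P1=49, P2=48, P3=49, P4=2, P5=44, P6=33, P7=54
Average waiting = (49+48+49+2+44+33+54) / 7 = 279/7 = 39.86

39.86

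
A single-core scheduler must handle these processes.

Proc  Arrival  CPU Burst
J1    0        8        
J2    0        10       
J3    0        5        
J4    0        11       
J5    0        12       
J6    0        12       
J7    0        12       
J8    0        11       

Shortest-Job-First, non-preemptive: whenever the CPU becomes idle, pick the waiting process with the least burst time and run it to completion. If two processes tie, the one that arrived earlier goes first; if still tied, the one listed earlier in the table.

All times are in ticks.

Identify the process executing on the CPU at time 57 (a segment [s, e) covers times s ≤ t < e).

J6

Schedule: | J3 0-5 | J1 5-13 | J2 13-23 | J4 23-34 | J8 34-45 | J5 45-57 | J6 57-69 | J7 69-81 |
Completion: J1=13  J2=23  J3=5  J4=34  J5=57  J6=69  J7=81  J8=45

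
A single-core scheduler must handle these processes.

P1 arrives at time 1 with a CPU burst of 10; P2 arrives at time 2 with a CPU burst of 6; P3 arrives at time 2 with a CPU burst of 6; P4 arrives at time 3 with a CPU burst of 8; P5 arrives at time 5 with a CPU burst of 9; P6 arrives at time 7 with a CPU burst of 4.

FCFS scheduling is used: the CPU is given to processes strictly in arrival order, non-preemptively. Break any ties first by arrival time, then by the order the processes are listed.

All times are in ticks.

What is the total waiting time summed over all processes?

Gantt: | idle 0-1 | P1 1-11 | P2 11-17 | P3 17-23 | P4 23-31 | P5 31-40 | P6 40-44 |
Completion: P1=11  P2=17  P3=23  P4=31  P5=40  P6=44
Turnaround (C−A): P1=10  P2=15  P3=21  P4=28  P5=35  P6=37
Waiting = turnaround − burst: P1=0, P2=9, P3=15, P4=20, P5=26, P6=33
Total waiting = 0 + 9 + 15 + 20 + 26 + 33 = 103

103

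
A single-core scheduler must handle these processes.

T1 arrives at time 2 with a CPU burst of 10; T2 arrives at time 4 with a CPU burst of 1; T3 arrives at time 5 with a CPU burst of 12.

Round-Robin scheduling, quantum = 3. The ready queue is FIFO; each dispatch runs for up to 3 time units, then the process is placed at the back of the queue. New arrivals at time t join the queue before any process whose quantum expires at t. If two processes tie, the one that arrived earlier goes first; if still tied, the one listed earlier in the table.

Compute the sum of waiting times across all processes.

Schedule: | idle 0-2 | T1 2-5 | T2 5-6 | T3 6-9 | T1 9-12 | T3 12-15 | T1 15-18 | T3 18-21 | T1 21-22 | T3 22-25 |
Completion: T1=22  T2=6  T3=25
Waiting = turnaround − burst: T1=10, T2=1, T3=8
Total waiting = 10 + 1 + 8 = 19

19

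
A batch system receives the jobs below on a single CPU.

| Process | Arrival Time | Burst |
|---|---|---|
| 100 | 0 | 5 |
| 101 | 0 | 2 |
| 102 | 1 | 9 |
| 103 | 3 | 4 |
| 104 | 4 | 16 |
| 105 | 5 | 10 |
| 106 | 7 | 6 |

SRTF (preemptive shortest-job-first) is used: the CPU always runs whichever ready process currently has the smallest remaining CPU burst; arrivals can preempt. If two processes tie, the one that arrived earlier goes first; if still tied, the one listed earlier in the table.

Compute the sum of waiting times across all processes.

Timeline: | 101 0-2 | 100 2-7 | 103 7-11 | 106 11-17 | 102 17-26 | 105 26-36 | 104 36-52 |
Completion: 100=7  101=2  102=26  103=11  104=52  105=36  106=17
Waiting = turnaround − burst: 100=2, 101=0, 102=16, 103=4, 104=32, 105=21, 106=4
Total waiting = 2 + 0 + 16 + 4 + 32 + 21 + 4 = 79

79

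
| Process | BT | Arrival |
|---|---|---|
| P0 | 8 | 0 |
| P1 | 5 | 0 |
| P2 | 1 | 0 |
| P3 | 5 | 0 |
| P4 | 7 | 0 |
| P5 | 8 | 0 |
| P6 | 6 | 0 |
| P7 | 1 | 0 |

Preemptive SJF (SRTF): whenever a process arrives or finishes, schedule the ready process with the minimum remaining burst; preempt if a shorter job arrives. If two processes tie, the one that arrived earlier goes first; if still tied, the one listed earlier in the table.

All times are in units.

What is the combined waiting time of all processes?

98

Schedule: | P2 0-1 | P7 1-2 | P1 2-7 | P3 7-12 | P6 12-18 | P4 18-25 | P0 25-33 | P5 33-41 |
Completion: P0=33  P1=7  P2=1  P3=12  P4=25  P5=41  P6=18  P7=2
Turnaround (C−A): P0=33  P1=7  P2=1  P3=12  P4=25  P5=41  P6=18  P7=2
Waiting = turnaround − burst: P0=25, P1=2, P2=0, P3=7, P4=18, P5=33, P6=12, P7=1
Total waiting = 25 + 2 + 0 + 7 + 18 + 33 + 12 + 1 = 98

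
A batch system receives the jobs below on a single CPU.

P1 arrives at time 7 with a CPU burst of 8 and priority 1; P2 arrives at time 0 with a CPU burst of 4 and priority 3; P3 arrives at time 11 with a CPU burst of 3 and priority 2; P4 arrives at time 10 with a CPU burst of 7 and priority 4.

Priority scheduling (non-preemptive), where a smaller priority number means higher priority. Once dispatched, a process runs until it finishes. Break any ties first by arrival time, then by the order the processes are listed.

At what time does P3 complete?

Schedule: | P2 0-4 | idle 4-7 | P1 7-15 | P3 15-18 | P4 18-25 |
Completion: P1=15  P2=4  P3=18  P4=25
Turnaround (C−A): P1=8  P2=4  P3=7  P4=15

18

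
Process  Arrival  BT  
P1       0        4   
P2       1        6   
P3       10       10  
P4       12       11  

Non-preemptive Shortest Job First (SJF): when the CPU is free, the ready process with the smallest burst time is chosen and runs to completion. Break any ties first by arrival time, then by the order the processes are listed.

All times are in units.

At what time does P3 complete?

20

Gantt: | P1 0-4 | P2 4-10 | P3 10-20 | P4 20-31 |
Completion: P1=4  P2=10  P3=20  P4=31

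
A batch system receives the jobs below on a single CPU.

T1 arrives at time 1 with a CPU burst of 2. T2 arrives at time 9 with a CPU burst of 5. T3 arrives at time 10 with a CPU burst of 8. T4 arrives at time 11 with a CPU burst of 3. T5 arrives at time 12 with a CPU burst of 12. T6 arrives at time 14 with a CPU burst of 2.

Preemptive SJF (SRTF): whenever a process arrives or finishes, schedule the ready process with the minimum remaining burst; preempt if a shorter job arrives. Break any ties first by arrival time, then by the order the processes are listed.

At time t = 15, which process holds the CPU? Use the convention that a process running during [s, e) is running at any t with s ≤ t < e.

Gantt: | idle 0-1 | T1 1-3 | idle 3-9 | T2 9-14 | T6 14-16 | T4 16-19 | T3 19-27 | T5 27-39 |
Completion: T1=3  T2=14  T3=27  T4=19  T5=39  T6=16
Turnaround (C−A): T1=2  T2=5  T3=17  T4=8  T5=27  T6=2

T6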